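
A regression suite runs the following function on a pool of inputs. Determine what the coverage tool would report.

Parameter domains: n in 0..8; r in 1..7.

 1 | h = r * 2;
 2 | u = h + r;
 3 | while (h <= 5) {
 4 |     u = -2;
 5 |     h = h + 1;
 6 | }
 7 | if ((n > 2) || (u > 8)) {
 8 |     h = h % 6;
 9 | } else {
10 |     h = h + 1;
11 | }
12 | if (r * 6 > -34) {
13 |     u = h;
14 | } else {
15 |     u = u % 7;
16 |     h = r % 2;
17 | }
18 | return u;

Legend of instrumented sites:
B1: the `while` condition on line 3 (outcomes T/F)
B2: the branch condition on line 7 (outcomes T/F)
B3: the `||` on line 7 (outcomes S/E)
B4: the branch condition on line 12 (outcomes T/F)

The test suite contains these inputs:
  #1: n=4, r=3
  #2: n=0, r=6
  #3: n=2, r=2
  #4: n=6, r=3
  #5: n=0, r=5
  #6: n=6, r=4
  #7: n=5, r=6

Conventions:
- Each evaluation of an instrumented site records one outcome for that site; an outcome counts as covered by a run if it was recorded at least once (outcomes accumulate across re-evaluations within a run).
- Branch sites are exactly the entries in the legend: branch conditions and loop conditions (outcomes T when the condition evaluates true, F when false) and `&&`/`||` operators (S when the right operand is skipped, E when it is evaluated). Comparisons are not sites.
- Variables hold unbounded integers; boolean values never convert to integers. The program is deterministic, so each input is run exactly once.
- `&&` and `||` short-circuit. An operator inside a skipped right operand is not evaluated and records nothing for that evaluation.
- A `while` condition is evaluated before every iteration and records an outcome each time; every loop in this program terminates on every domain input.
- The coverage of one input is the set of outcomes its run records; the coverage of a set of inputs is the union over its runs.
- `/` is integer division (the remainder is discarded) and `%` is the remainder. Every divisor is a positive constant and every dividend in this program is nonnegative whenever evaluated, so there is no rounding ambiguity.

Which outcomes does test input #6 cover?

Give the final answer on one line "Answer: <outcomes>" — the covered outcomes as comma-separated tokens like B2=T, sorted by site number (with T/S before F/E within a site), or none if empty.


Simulating input #6 (n=6, r=4) step by step:
  B1->F, B3->S, B2->T, B4->T
collecting distinct outcomes: B1=F, B2=T, B3=S, B4=T
Answer: B1=F, B2=T, B3=S, B4=T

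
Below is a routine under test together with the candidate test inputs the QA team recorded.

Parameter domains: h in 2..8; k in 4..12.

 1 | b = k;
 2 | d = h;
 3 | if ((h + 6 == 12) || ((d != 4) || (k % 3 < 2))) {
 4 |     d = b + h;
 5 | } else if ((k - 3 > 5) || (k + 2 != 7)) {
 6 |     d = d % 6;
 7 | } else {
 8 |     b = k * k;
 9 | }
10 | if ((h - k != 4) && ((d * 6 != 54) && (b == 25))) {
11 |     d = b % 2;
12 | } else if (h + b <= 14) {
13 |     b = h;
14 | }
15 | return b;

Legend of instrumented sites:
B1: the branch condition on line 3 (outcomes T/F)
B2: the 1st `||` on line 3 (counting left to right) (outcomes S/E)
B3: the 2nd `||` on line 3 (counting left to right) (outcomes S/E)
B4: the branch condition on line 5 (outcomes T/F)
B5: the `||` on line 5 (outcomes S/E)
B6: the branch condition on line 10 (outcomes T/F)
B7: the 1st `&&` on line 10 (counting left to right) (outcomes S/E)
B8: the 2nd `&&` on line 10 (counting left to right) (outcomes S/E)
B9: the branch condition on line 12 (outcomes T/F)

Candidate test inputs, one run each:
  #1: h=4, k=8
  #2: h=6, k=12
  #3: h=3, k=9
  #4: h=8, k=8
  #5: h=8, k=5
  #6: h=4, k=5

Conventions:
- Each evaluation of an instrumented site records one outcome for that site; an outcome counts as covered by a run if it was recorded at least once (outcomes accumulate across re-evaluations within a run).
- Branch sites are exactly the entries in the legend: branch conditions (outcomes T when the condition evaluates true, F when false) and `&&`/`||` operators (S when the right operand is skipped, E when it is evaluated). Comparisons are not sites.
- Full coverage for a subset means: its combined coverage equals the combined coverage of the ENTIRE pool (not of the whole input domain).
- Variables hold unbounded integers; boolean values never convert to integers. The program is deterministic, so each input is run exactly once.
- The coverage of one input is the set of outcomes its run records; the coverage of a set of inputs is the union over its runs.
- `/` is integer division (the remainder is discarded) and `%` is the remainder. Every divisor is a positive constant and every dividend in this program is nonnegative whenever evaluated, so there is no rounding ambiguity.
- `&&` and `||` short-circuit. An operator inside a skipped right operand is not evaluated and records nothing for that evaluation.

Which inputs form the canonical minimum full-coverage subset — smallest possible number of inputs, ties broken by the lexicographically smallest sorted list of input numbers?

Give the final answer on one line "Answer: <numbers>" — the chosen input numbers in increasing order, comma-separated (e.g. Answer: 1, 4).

run #1 (h=4, k=8) runs B2->E, B3->E, B1->F, B5->E, B4->T, B7->E, B8->E, B6->F, B9->T; records B1=F, B2=E, B3=E, B4=T, B5=E, B6=F, B7=E, B8=E, B9=T
run #2 (h=6, k=12) runs B2->S, B1->T, B7->E, B8->E, B6->F, B9->F; records B1=T, B2=S, B6=F, B7=E, B8=E, B9=F
run #3 (h=3, k=9) runs B2->E, B3->S, B1->T, B7->E, B8->E, B6->F, B9->T; records B1=T, B2=E, B3=S, B6=F, B7=E, B8=E, B9=T
run #4 (h=8, k=8) runs B2->E, B3->S, B1->T, B7->E, B8->E, B6->F, B9->F; records B1=T, B2=E, B3=S, B6=F, B7=E, B8=E, B9=F
run #5 (h=8, k=5) runs B2->E, B3->S, B1->T, B7->E, B8->E, B6->F, B9->T; records B1=T, B2=E, B3=S, B6=F, B7=E, B8=E, B9=T
run #6 (h=4, k=5) runs B2->E, B3->E, B1->F, B5->E, B4->F, B7->E, B8->E, B6->T; records B1=F, B2=E, B3=E, B4=F, B5=E, B6=T, B7=E, B8=E
together the pool reaches 15 outcomes: B1=T, B1=F, B2=S, B2=E, B3=S, B3=E, B4=T, B4=F, B5=E, B6=T, B6=F, B7=E, B8=E, B9=T, B9=F
checked all size-1 subsets: none covers 15 outcomes (max 9/15)
checked all size-2 subsets: none covers 15 outcomes (max 12/15)
checked all size-3 subsets: none covers 15 outcomes (max 14/15)
at size 4, {1, 2, 3, 6} reaches all 15 outcomes; every lexicographically earlier size-4 subset fails

Answer: 1, 2, 3, 6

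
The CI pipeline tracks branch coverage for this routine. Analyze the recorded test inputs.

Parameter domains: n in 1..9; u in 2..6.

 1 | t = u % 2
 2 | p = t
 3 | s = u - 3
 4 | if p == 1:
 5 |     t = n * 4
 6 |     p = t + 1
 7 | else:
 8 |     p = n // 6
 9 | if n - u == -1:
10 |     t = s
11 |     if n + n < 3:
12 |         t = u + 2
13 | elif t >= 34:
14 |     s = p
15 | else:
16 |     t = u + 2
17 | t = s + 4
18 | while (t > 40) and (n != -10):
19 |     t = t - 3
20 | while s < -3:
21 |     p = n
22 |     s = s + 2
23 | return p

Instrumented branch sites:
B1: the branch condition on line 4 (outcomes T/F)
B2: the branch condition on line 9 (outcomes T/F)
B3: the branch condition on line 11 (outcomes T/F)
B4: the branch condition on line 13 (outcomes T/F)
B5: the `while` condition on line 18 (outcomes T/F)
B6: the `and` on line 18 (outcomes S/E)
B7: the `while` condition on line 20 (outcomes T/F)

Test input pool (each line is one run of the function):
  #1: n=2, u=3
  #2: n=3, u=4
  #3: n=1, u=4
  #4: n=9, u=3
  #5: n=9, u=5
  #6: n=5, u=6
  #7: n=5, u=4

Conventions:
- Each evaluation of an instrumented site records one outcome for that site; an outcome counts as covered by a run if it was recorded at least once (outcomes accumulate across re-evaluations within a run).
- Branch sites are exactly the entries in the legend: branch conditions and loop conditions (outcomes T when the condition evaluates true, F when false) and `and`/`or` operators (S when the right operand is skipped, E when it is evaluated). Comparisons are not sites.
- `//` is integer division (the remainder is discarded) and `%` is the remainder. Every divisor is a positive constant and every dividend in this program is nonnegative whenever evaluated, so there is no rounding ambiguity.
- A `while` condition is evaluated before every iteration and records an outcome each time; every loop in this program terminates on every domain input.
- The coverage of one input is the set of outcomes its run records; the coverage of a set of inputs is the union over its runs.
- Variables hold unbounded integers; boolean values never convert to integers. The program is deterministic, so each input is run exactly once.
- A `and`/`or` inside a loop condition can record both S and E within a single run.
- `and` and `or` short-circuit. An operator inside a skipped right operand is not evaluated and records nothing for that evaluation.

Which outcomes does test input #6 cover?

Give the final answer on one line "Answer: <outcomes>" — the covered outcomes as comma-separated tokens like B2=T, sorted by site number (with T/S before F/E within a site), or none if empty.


Tracing the run of input #6 (n=5, u=6):
  B1->F, B2->T, B3->F, B6->S, B5->F, B7->F
deduplicating events, the covered set is: B1=F, B2=T, B3=F, B5=F, B6=S, B7=F
Answer: B1=F, B2=T, B3=F, B5=F, B6=S, B7=F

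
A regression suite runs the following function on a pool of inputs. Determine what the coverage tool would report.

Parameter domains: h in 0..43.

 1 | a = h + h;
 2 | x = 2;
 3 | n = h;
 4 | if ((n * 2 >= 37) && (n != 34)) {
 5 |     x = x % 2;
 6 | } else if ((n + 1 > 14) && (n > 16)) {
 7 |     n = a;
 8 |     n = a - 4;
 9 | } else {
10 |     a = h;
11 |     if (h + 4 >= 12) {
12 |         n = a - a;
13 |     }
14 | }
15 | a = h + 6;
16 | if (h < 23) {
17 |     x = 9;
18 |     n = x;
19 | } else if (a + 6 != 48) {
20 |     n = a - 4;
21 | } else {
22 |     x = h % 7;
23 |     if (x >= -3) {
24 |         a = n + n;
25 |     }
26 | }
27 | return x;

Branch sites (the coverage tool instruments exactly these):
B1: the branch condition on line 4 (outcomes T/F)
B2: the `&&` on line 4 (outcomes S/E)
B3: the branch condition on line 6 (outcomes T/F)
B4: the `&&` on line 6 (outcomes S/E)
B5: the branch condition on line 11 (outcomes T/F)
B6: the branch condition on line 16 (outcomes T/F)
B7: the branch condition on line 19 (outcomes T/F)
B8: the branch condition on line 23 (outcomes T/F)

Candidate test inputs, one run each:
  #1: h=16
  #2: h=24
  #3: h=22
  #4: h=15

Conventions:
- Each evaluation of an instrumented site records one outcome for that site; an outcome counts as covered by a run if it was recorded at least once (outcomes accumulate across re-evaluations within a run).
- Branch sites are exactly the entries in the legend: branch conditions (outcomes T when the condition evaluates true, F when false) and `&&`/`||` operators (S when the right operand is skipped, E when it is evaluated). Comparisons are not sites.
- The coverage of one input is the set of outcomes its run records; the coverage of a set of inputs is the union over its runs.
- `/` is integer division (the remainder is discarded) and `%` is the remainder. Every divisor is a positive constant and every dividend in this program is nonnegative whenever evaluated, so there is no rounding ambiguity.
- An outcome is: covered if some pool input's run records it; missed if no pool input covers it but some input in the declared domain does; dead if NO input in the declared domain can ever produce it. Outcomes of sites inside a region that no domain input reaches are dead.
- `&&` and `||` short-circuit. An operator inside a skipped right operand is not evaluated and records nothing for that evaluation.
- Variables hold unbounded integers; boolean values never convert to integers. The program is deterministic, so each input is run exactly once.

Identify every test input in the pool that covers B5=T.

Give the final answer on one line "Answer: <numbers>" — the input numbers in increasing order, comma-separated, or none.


input #1 (h=16): covers B5=T
input #2 (h=24): misses B5=T
input #3 (h=22): misses B5=T
input #4 (h=15): covers B5=T
Answer: 1, 4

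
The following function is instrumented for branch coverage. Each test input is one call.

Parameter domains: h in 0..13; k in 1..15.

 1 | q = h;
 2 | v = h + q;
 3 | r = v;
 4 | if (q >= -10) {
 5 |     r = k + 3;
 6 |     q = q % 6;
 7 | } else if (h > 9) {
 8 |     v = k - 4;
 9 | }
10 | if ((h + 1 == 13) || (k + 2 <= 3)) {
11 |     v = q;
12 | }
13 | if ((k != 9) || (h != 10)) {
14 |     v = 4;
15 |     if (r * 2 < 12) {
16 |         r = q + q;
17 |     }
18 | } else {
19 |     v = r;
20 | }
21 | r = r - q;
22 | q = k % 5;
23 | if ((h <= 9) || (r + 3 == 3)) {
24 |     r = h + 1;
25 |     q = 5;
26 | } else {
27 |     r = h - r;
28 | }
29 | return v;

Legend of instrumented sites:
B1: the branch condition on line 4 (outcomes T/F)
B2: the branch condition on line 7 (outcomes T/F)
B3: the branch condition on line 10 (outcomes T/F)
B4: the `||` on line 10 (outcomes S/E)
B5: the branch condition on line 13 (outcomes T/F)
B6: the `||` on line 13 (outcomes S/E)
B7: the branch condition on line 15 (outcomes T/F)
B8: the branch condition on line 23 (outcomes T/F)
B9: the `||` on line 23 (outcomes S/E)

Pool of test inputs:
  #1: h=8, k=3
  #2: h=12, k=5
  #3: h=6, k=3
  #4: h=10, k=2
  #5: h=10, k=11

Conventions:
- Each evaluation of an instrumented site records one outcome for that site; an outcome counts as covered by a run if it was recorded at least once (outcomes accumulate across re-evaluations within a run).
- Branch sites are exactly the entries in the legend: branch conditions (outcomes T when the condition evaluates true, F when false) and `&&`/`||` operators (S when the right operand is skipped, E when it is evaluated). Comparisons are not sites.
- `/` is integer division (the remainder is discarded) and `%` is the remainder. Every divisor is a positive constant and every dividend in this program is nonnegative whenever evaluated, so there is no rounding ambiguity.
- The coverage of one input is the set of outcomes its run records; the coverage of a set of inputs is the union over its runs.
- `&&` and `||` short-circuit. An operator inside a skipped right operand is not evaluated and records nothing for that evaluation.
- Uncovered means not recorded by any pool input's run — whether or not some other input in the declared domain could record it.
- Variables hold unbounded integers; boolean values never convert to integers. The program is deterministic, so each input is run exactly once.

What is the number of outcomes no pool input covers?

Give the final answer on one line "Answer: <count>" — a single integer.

input #1, h=8, k=3: events B1->T, B4->E, B3->F, B6->S, B5->T, B7->F, B9->S, B8->T; outcomes B1=T, B3=F, B4=E, B5=T, B6=S, B7=F, B8=T, B9=S
input #2, h=12, k=5: events B1->T, B4->S, B3->T, B6->S, B5->T, B7->F, B9->E, B8->F; outcomes B1=T, B3=T, B4=S, B5=T, B6=S, B7=F, B8=F, B9=E
input #3, h=6, k=3: events B1->T, B4->E, B3->F, B6->S, B5->T, B7->F, B9->S, B8->T; outcomes B1=T, B3=F, B4=E, B5=T, B6=S, B7=F, B8=T, B9=S
input #4, h=10, k=2: events B1->T, B4->E, B3->F, B6->S, B5->T, B7->T, B9->E, B8->F; outcomes B1=T, B3=F, B4=E, B5=T, B6=S, B7=T, B8=F, B9=E
input #5, h=10, k=11: events B1->T, B4->E, B3->F, B6->S, B5->T, B7->F, B9->E, B8->F; outcomes B1=T, B3=F, B4=E, B5=T, B6=S, B7=F, B8=F, B9=E
union over the pool: B1=T, B3=T, B3=F, B4=S, B4=E, B5=T, B6=S, B7=T, B7=F, B8=T, B8=F, B9=S, B9=E
uncovered (5 of 18): B1=F, B2=T, B2=F, B5=F, B6=E

Answer: 5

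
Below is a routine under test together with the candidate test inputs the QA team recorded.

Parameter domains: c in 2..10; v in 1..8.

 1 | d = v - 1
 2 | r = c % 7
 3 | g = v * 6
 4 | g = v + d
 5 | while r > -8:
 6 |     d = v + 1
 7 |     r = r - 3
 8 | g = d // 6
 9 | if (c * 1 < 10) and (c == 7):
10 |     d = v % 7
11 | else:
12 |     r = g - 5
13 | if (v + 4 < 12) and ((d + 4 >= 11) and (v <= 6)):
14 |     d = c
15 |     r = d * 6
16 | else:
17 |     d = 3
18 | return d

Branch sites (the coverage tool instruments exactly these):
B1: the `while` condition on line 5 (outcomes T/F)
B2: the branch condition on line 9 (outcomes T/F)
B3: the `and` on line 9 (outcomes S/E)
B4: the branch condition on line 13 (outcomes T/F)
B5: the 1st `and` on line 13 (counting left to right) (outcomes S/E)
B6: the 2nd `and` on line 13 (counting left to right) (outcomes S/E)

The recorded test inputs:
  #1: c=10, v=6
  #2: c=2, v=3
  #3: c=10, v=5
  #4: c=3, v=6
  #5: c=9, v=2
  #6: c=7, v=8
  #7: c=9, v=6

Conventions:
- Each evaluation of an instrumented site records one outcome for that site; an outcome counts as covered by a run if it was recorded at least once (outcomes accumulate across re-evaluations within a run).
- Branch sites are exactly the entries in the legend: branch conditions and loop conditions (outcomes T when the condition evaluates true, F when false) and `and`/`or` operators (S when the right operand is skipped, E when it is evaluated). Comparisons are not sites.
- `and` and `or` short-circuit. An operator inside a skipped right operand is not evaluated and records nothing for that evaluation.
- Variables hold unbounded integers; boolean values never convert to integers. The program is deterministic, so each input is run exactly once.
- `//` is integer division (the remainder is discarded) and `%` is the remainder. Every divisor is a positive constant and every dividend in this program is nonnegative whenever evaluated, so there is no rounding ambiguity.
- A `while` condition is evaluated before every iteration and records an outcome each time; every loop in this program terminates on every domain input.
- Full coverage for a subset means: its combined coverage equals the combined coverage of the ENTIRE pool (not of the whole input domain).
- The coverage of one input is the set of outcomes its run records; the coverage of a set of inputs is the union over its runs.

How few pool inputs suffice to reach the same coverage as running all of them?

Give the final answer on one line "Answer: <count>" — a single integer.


input #1 (c=10, v=6): events B1->T, B1->T, B1->T, B1->T, B1->F, B3->S, B2->F, B5->E, B6->E, B4->T; covers B1=T, B1=F, B2=F, B3=S, B4=T, B5=E, B6=E
input #2 (c=2, v=3): events B1->T, B1->T, B1->T, B1->T, B1->F, B3->E, B2->F, B5->E, B6->S, B4->F; covers B1=T, B1=F, B2=F, B3=E, B4=F, B5=E, B6=S
input #3 (c=10, v=5): events B1->T, B1->T, B1->T, B1->T, B1->F, B3->S, B2->F, B5->E, B6->S, B4->F; covers B1=T, B1=F, B2=F, B3=S, B4=F, B5=E, B6=S
input #4 (c=3, v=6): events B1->T, B1->T, B1->T, B1->T, B1->F, B3->E, B2->F, B5->E, B6->E, B4->T; covers B1=T, B1=F, B2=F, B3=E, B4=T, B5=E, B6=E
input #5 (c=9, v=2): events B1->T, B1->T, B1->T, B1->T, B1->F, B3->E, B2->F, B5->E, B6->S, B4->F; covers B1=T, B1=F, B2=F, B3=E, B4=F, B5=E, B6=S
input #6 (c=7, v=8): events B1->T, B1->T, B1->T, B1->F, B3->E, B2->T, B5->S, B4->F; covers B1=T, B1=F, B2=T, B3=E, B4=F, B5=S
input #7 (c=9, v=6): events B1->T, B1->T, B1->T, B1->T, B1->F, B3->E, B2->F, B5->E, B6->E, B4->T; covers B1=T, B1=F, B2=F, B3=E, B4=T, B5=E, B6=E
together the pool reaches 12 outcomes: B1=T, B1=F, B2=T, B2=F, B3=S, B3=E, B4=T, B4=F, B5=S, B5=E, B6=S, B6=E
size 1 is not enough: best union over all size-1 subsets is 7/12
size 2 is not enough: best union over all size-2 subsets is 11/12
the canonical winner is {1, 2, 6}: size 3, full 12-outcome coverage, earliest index list among size-3 covers
Answer: 3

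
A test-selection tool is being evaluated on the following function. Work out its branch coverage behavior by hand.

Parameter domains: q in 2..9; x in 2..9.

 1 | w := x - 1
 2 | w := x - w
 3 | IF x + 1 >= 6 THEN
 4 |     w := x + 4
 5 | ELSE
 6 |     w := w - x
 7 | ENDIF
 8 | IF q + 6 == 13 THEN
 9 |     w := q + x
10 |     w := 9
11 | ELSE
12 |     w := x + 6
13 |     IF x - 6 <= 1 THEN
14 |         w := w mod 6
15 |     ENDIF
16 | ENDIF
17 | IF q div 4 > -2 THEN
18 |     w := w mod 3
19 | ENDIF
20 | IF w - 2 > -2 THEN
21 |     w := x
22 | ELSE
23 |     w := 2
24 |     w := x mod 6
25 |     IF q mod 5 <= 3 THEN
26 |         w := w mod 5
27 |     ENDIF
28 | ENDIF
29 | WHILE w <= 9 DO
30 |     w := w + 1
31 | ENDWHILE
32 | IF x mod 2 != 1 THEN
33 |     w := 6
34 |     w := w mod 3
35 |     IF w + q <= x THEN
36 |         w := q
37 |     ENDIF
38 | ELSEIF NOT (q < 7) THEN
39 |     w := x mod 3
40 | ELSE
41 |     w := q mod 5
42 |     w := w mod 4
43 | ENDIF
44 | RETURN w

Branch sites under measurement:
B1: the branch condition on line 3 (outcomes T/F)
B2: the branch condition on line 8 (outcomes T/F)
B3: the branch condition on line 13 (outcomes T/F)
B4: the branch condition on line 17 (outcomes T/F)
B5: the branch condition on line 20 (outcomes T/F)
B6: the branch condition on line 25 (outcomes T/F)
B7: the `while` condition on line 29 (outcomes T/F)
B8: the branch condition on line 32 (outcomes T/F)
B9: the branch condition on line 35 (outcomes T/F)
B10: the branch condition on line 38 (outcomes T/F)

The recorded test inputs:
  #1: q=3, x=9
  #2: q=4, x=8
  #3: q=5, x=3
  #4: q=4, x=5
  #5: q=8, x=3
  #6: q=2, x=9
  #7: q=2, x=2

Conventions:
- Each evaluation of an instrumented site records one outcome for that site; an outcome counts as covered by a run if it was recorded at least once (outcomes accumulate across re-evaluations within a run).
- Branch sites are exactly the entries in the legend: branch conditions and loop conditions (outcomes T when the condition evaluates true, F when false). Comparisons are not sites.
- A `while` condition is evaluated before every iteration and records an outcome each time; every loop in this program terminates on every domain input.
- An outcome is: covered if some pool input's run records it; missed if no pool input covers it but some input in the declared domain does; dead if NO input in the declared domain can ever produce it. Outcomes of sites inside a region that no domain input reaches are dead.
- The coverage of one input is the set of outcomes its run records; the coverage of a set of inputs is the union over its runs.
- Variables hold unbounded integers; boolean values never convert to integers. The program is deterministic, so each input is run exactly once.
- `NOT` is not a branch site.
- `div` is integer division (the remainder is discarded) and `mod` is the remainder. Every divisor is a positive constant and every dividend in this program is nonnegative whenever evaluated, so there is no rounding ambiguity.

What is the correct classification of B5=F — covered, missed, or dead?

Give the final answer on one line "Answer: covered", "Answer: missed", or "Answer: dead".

B5=F is recorded by pool input(s) 1, 3, 5, 6 -> covered

Answer: covered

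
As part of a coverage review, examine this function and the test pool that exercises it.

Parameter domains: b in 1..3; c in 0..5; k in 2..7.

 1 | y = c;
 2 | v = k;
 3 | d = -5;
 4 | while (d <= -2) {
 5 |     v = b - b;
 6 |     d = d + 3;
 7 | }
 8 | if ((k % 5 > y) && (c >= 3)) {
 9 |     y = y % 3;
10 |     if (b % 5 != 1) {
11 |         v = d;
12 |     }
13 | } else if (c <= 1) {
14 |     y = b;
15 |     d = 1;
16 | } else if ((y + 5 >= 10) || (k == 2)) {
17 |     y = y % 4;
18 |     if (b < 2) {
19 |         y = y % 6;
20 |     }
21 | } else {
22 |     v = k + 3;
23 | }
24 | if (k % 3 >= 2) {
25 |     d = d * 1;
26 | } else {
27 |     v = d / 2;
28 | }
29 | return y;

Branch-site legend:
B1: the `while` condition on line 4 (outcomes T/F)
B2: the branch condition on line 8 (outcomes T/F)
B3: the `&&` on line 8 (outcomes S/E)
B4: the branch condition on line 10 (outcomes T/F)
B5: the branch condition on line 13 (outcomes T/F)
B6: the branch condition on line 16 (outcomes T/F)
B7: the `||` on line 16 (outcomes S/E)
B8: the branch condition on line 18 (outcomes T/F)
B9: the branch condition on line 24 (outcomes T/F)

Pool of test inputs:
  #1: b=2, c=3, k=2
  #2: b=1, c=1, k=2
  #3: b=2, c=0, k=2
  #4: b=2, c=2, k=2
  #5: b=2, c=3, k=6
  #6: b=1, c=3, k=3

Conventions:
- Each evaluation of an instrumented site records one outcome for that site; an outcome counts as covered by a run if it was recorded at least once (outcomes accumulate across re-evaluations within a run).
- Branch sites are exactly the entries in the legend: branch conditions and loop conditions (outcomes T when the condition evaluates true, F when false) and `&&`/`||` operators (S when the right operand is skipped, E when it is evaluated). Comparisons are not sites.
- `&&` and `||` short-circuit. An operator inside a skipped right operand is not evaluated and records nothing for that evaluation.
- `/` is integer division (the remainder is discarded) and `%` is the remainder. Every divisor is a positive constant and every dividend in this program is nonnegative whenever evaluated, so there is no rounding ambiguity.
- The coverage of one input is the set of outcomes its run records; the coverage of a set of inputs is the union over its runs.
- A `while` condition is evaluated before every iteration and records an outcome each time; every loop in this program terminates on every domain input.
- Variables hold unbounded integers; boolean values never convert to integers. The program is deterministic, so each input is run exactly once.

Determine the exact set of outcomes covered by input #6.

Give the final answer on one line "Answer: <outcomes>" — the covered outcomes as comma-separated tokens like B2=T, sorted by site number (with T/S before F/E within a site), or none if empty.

Tracing the run of input #6 (b=1, c=3, k=3):
  B1->T, B1->T, B1->F, B3->S, B2->F, B5->F, B7->E, B6->F, B9->F
collecting distinct outcomes: B1=T, B1=F, B2=F, B3=S, B5=F, B6=F, B7=E, B9=F

Answer: B1=T, B1=F, B2=F, B3=S, B5=F, B6=F, B7=E, B9=F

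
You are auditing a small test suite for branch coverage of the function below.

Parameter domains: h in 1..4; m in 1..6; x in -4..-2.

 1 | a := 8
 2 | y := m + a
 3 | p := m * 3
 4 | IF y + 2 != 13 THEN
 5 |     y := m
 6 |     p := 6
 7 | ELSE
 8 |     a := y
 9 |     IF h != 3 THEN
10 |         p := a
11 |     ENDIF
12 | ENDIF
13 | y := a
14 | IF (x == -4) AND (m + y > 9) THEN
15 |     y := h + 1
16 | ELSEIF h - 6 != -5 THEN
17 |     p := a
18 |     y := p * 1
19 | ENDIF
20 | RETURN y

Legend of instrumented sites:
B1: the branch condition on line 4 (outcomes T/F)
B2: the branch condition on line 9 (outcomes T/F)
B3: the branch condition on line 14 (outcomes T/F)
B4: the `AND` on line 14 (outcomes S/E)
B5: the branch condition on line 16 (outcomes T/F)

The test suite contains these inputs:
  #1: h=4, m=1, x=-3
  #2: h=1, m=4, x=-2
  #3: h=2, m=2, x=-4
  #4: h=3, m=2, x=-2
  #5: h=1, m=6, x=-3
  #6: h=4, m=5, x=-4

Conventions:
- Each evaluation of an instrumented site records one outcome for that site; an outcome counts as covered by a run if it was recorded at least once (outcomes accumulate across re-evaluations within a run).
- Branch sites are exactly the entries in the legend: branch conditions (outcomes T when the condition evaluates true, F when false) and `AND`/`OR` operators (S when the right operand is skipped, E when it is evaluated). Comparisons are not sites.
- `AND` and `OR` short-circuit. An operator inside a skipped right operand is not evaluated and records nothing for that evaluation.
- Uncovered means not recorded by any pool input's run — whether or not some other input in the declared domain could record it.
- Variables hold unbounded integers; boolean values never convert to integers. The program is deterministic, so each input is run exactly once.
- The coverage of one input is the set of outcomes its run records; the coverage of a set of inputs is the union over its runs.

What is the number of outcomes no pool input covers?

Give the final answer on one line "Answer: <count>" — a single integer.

input #1 (h=4, m=1, x=-3): events B1->T, B4->S, B3->F, B5->T; covers B1=T, B3=F, B4=S, B5=T
input #2 (h=1, m=4, x=-2): events B1->T, B4->S, B3->F, B5->F; covers B1=T, B3=F, B4=S, B5=F
input #3 (h=2, m=2, x=-4): events B1->T, B4->E, B3->T; covers B1=T, B3=T, B4=E
input #4 (h=3, m=2, x=-2): events B1->T, B4->S, B3->F, B5->T; covers B1=T, B3=F, B4=S, B5=T
input #5 (h=1, m=6, x=-3): events B1->T, B4->S, B3->F, B5->F; covers B1=T, B3=F, B4=S, B5=F
input #6 (h=4, m=5, x=-4): events B1->T, B4->E, B3->T; covers B1=T, B3=T, B4=E
union over the pool: B1=T, B3=T, B3=F, B4=S, B4=E, B5=T, B5=F
uncovered (3 of 10): B1=F, B2=T, B2=F

Answer: 3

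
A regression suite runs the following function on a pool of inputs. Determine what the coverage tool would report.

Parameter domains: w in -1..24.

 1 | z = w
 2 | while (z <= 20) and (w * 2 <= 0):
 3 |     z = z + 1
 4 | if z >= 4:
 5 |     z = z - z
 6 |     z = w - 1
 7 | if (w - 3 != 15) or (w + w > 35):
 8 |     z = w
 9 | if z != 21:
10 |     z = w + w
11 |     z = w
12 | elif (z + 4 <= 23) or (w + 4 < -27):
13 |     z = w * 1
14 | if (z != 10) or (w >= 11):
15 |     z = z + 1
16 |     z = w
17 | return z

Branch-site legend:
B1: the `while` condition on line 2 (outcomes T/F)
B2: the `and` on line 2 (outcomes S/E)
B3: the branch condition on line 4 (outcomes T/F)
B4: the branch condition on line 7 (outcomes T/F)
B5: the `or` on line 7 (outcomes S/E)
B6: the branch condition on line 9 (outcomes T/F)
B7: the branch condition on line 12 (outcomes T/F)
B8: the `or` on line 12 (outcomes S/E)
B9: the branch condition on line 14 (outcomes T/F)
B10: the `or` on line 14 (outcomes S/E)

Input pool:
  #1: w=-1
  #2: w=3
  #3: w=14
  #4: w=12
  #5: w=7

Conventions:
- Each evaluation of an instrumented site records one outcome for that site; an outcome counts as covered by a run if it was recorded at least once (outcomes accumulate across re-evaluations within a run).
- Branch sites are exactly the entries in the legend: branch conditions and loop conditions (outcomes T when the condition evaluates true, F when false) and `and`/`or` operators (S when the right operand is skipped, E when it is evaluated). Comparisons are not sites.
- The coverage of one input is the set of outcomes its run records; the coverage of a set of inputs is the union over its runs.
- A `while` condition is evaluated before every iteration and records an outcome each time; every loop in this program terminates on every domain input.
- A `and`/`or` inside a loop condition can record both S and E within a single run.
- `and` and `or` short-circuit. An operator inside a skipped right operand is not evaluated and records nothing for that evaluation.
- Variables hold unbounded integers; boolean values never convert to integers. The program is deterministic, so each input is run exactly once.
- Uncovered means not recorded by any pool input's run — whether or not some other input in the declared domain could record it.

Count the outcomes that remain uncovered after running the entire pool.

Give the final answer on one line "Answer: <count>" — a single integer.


test 1 (w=-1) fires B2->E, B1->T, B2->E, B1->T, B2->E, B1->T, B2->E, B1->T, B2->E, B1->T, B2->E, B1->T, B2->E, B1->T, ...; hits B1=T, B1=F, B2=S, B2=E, B3=T, B4=T, B5=S, B6=T, B9=T, B10=S
test 2 (w=3) fires B2->E, B1->F, B3->F, B5->S, B4->T, B6->T, B10->S, B9->T; hits B1=F, B2=E, B3=F, B4=T, B5=S, B6=T, B9=T, B10=S
test 3 (w=14) fires B2->E, B1->F, B3->T, B5->S, B4->T, B6->T, B10->S, B9->T; hits B1=F, B2=E, B3=T, B4=T, B5=S, B6=T, B9=T, B10=S
test 4 (w=12) fires B2->E, B1->F, B3->T, B5->S, B4->T, B6->T, B10->S, B9->T; hits B1=F, B2=E, B3=T, B4=T, B5=S, B6=T, B9=T, B10=S
test 5 (w=7) fires B2->E, B1->F, B3->T, B5->S, B4->T, B6->T, B10->S, B9->T; hits B1=F, B2=E, B3=T, B4=T, B5=S, B6=T, B9=T, B10=S
union over the pool: B1=T, B1=F, B2=S, B2=E, B3=T, B3=F, B4=T, B5=S, B6=T, B9=T, B10=S
uncovered (9 of 20): B4=F, B5=E, B6=F, B7=T, B7=F, B8=S, B8=E, B9=F, B10=E
Answer: 9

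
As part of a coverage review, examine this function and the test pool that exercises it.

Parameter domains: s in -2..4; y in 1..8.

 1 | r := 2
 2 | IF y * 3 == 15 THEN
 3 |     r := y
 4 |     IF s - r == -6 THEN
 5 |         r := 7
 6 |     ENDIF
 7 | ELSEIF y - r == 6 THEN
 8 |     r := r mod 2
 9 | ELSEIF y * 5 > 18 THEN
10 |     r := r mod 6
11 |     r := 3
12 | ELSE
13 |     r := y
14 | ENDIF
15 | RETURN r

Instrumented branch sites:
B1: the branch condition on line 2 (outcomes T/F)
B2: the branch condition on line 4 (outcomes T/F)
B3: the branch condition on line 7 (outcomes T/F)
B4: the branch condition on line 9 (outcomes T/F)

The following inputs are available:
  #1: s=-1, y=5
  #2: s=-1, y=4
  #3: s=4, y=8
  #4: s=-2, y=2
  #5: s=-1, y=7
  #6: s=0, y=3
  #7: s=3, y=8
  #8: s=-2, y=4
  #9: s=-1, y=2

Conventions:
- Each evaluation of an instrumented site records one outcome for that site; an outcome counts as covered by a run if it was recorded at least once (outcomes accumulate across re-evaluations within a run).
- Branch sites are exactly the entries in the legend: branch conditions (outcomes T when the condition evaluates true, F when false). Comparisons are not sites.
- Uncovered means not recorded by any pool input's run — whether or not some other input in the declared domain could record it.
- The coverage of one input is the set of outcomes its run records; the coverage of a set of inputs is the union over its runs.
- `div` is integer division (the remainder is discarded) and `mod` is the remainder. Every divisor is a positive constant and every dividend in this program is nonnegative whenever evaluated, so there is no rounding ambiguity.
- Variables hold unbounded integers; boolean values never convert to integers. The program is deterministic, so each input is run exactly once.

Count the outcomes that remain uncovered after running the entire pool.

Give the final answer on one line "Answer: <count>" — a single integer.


#1 (s=-1, y=5) -> B1->T, B2->T; covered: B1=T, B2=T
#2 (s=-1, y=4) -> B1->F, B3->F, B4->T; covered: B1=F, B3=F, B4=T
#3 (s=4, y=8) -> B1->F, B3->T; covered: B1=F, B3=T
#4 (s=-2, y=2) -> B1->F, B3->F, B4->F; covered: B1=F, B3=F, B4=F
#5 (s=-1, y=7) -> B1->F, B3->F, B4->T; covered: B1=F, B3=F, B4=T
#6 (s=0, y=3) -> B1->F, B3->F, B4->F; covered: B1=F, B3=F, B4=F
#7 (s=3, y=8) -> B1->F, B3->T; covered: B1=F, B3=T
#8 (s=-2, y=4) -> B1->F, B3->F, B4->T; covered: B1=F, B3=F, B4=T
#9 (s=-1, y=2) -> B1->F, B3->F, B4->F; covered: B1=F, B3=F, B4=F
union over the pool: B1=T, B1=F, B2=T, B3=T, B3=F, B4=T, B4=F
uncovered (1 of 8): B2=F
Answer: 1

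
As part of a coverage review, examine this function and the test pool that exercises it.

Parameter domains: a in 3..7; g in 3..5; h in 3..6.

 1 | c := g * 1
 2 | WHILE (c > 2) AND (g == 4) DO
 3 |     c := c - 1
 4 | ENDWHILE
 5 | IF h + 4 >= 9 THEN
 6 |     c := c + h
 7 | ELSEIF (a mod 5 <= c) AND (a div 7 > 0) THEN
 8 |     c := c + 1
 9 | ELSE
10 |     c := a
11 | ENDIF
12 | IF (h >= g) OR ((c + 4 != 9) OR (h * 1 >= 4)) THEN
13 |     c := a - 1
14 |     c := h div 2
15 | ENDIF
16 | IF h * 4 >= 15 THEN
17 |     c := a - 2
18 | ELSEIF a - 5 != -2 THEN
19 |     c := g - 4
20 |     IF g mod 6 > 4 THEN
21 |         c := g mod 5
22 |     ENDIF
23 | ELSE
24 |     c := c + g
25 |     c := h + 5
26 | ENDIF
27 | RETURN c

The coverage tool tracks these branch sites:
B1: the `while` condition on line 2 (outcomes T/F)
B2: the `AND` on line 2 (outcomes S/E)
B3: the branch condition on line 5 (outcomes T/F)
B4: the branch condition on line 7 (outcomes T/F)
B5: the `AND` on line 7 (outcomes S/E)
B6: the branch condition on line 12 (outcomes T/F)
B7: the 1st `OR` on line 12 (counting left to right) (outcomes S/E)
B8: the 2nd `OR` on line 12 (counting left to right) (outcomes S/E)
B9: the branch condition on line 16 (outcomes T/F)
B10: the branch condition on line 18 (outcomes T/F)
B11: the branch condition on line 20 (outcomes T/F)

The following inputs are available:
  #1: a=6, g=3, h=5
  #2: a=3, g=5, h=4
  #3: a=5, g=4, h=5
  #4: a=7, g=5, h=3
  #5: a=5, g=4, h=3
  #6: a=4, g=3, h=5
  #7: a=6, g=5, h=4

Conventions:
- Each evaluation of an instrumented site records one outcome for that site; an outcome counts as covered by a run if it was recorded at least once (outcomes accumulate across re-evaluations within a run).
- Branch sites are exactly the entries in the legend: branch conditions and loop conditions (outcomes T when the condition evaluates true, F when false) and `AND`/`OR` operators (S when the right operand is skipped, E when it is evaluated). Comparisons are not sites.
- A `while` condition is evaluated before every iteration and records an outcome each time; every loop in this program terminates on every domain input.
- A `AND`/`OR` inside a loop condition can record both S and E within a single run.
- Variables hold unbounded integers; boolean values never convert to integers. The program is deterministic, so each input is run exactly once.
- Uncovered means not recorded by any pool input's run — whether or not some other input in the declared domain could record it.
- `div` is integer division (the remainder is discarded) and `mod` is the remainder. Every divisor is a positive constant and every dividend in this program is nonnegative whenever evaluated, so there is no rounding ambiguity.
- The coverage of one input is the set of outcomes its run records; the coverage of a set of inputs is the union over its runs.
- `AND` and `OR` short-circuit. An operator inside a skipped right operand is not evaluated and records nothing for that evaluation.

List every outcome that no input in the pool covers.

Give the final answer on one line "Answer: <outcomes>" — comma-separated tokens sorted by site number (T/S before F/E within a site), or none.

input #1 (a=6, g=3, h=5): events B2->E, B1->F, B3->T, B7->S, B6->T, B9->T; covers B1=F, B2=E, B3=T, B6=T, B7=S, B9=T
input #2 (a=3, g=5, h=4): events B2->E, B1->F, B3->F, B5->E, B4->F, B7->E, B8->S, B6->T, B9->T; covers B1=F, B2=E, B3=F, B4=F, B5=E, B6=T, B7=E, B8=S, B9=T
input #3 (a=5, g=4, h=5): events B2->E, B1->T, B2->E, B1->T, B2->S, B1->F, B3->T, B7->S, B6->T, B9->T; covers B1=T, B1=F, B2=S, B2=E, B3=T, B6=T, B7=S, B9=T
input #4 (a=7, g=5, h=3): events B2->E, B1->F, B3->F, B5->E, B4->T, B7->E, B8->S, B6->T, B9->F, B10->T, B11->T; covers B1=F, B2=E, B3=F, B4=T, B5=E, B6=T, B7=E, B8=S, B9=F, B10=T, B11=T
input #5 (a=5, g=4, h=3): events B2->E, B1->T, B2->E, B1->T, B2->S, B1->F, B3->F, B5->E, B4->F, B7->E, B8->E, B6->F, B9->F, B10->T, ...; covers B1=T, B1=F, B2=S, B2=E, B3=F, B4=F, B5=E, B6=F, B7=E, B8=E, B9=F, B10=T, B11=F
input #6 (a=4, g=3, h=5): events B2->E, B1->F, B3->T, B7->S, B6->T, B9->T; covers B1=F, B2=E, B3=T, B6=T, B7=S, B9=T
input #7 (a=6, g=5, h=4): events B2->E, B1->F, B3->F, B5->E, B4->F, B7->E, B8->S, B6->T, B9->T; covers B1=F, B2=E, B3=F, B4=F, B5=E, B6=T, B7=E, B8=S, B9=T
union over the pool: B1=T, B1=F, B2=S, B2=E, B3=T, B3=F, B4=T, B4=F, B5=E, B6=T, B6=F, B7=S, B7=E, B8=S, B8=E, B9=T, B9=F, B10=T, B11=T, B11=F
uncovered (2 of 22): B5=S, B10=F

Answer: B5=S, B10=F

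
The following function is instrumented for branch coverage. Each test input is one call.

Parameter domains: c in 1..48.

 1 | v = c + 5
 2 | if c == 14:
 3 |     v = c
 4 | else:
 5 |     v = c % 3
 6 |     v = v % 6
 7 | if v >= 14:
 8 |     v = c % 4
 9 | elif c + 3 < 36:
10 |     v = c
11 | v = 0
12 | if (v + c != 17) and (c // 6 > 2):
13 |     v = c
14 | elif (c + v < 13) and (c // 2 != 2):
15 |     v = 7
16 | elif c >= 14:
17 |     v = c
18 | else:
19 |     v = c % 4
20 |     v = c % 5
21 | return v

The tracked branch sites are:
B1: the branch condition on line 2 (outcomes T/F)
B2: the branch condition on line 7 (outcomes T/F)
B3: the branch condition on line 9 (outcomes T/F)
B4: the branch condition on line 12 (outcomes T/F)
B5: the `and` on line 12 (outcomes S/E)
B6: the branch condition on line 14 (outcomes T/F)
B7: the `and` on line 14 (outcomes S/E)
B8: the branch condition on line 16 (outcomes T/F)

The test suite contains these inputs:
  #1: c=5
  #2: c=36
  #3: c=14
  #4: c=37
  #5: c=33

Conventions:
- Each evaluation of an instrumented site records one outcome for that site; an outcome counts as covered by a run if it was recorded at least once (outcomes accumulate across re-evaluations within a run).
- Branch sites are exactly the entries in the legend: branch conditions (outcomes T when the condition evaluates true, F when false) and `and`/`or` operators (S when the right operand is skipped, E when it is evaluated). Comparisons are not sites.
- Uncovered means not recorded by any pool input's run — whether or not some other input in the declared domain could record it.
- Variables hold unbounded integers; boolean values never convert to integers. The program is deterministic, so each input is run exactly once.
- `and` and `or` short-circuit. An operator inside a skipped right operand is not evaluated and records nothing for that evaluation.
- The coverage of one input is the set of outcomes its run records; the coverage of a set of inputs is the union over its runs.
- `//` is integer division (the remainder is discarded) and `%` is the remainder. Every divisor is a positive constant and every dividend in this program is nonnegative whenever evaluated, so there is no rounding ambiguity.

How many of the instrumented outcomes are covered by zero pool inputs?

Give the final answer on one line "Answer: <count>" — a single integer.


run #1 (c=5) records B1=F, B2=F, B3=T, B4=F, B5=E, B6=F, B7=E, B8=F
run #2 (c=36) records B1=F, B2=F, B3=F, B4=T, B5=E
run #3 (c=14) records B1=T, B2=T, B4=F, B5=E, B6=F, B7=S, B8=T
run #4 (c=37) records B1=F, B2=F, B3=F, B4=T, B5=E
run #5 (c=33) records B1=F, B2=F, B3=F, B4=T, B5=E
union over the pool: B1=T, B1=F, B2=T, B2=F, B3=T, B3=F, B4=T, B4=F, B5=E, B6=F, B7=S, B7=E, B8=T, B8=F
uncovered (2 of 16): B5=S, B6=T
Answer: 2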